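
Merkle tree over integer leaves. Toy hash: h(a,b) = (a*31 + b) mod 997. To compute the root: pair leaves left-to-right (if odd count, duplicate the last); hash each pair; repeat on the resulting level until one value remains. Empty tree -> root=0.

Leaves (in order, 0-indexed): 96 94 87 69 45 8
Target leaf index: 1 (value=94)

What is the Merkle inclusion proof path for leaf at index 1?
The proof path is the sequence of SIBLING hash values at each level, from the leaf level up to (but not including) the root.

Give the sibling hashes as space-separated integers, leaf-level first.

L0 (leaves): [96, 94, 87, 69, 45, 8], target index=1
L1: h(96,94)=(96*31+94)%997=79 [pair 0] h(87,69)=(87*31+69)%997=772 [pair 1] h(45,8)=(45*31+8)%997=406 [pair 2] -> [79, 772, 406]
  Sibling for proof at L0: 96
L2: h(79,772)=(79*31+772)%997=230 [pair 0] h(406,406)=(406*31+406)%997=31 [pair 1] -> [230, 31]
  Sibling for proof at L1: 772
L3: h(230,31)=(230*31+31)%997=182 [pair 0] -> [182]
  Sibling for proof at L2: 31
Root: 182
Proof path (sibling hashes from leaf to root): [96, 772, 31]

Answer: 96 772 31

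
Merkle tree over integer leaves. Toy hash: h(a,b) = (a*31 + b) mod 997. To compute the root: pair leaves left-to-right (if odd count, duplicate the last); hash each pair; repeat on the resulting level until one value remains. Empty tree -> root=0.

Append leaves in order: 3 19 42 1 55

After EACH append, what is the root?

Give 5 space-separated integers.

Answer: 3 112 828 787 957

Derivation:
After append 3 (leaves=[3]):
  L0: [3]
  root=3
After append 19 (leaves=[3, 19]):
  L0: [3, 19]
  L1: h(3,19)=(3*31+19)%997=112 -> [112]
  root=112
After append 42 (leaves=[3, 19, 42]):
  L0: [3, 19, 42]
  L1: h(3,19)=(3*31+19)%997=112 h(42,42)=(42*31+42)%997=347 -> [112, 347]
  L2: h(112,347)=(112*31+347)%997=828 -> [828]
  root=828
After append 1 (leaves=[3, 19, 42, 1]):
  L0: [3, 19, 42, 1]
  L1: h(3,19)=(3*31+19)%997=112 h(42,1)=(42*31+1)%997=306 -> [112, 306]
  L2: h(112,306)=(112*31+306)%997=787 -> [787]
  root=787
After append 55 (leaves=[3, 19, 42, 1, 55]):
  L0: [3, 19, 42, 1, 55]
  L1: h(3,19)=(3*31+19)%997=112 h(42,1)=(42*31+1)%997=306 h(55,55)=(55*31+55)%997=763 -> [112, 306, 763]
  L2: h(112,306)=(112*31+306)%997=787 h(763,763)=(763*31+763)%997=488 -> [787, 488]
  L3: h(787,488)=(787*31+488)%997=957 -> [957]
  root=957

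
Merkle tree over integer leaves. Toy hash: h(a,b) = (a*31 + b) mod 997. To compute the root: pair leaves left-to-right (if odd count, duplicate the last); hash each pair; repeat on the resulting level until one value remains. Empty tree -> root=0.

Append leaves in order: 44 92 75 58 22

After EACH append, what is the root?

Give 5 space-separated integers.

After append 44 (leaves=[44]):
  L0: [44]
  root=44
After append 92 (leaves=[44, 92]):
  L0: [44, 92]
  L1: h(44,92)=(44*31+92)%997=459 -> [459]
  root=459
After append 75 (leaves=[44, 92, 75]):
  L0: [44, 92, 75]
  L1: h(44,92)=(44*31+92)%997=459 h(75,75)=(75*31+75)%997=406 -> [459, 406]
  L2: h(459,406)=(459*31+406)%997=677 -> [677]
  root=677
After append 58 (leaves=[44, 92, 75, 58]):
  L0: [44, 92, 75, 58]
  L1: h(44,92)=(44*31+92)%997=459 h(75,58)=(75*31+58)%997=389 -> [459, 389]
  L2: h(459,389)=(459*31+389)%997=660 -> [660]
  root=660
After append 22 (leaves=[44, 92, 75, 58, 22]):
  L0: [44, 92, 75, 58, 22]
  L1: h(44,92)=(44*31+92)%997=459 h(75,58)=(75*31+58)%997=389 h(22,22)=(22*31+22)%997=704 -> [459, 389, 704]
  L2: h(459,389)=(459*31+389)%997=660 h(704,704)=(704*31+704)%997=594 -> [660, 594]
  L3: h(660,594)=(660*31+594)%997=117 -> [117]
  root=117

Answer: 44 459 677 660 117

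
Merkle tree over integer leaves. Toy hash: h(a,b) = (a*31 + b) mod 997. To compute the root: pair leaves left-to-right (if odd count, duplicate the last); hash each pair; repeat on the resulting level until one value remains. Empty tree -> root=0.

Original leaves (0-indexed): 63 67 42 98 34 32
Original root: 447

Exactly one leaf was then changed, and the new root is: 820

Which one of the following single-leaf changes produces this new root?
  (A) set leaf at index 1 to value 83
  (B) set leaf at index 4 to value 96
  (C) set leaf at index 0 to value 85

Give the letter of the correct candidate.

Original leaves: [63, 67, 42, 98, 34, 32]
Target new root: 820
Try each candidate change and compute the resulting root:
Candidate A: set leaf[1] = 83 -> leaves = [63, 83, 42, 98, 34, 32]
  L0: [63, 83, 42, 98, 34, 32]
  L1: h(63,83)=(63*31+83)%997=42 h(42,98)=(42*31+98)%997=403 h(34,32)=(34*31+32)%997=89 -> [42, 403, 89]
  L2: h(42,403)=(42*31+403)%997=708 h(89,89)=(89*31+89)%997=854 -> [708, 854]
  L3: h(708,854)=(708*31+854)%997=868 -> [868]
  root = 868 != target 820
Candidate B: set leaf[4] = 96 -> leaves = [63, 67, 42, 98, 96, 32]
  L0: [63, 67, 42, 98, 96, 32]
  L1: h(63,67)=(63*31+67)%997=26 h(42,98)=(42*31+98)%997=403 h(96,32)=(96*31+32)%997=17 -> [26, 403, 17]
  L2: h(26,403)=(26*31+403)%997=212 h(17,17)=(17*31+17)%997=544 -> [212, 544]
  L3: h(212,544)=(212*31+544)%997=137 -> [137]
  root = 137 != target 820
Candidate C: set leaf[0] = 85 -> leaves = [85, 67, 42, 98, 34, 32]
  L0: [85, 67, 42, 98, 34, 32]
  L1: h(85,67)=(85*31+67)%997=708 h(42,98)=(42*31+98)%997=403 h(34,32)=(34*31+32)%997=89 -> [708, 403, 89]
  L2: h(708,403)=(708*31+403)%997=417 h(89,89)=(89*31+89)%997=854 -> [417, 854]
  L3: h(417,854)=(417*31+854)%997=820 -> [820]
  root = 820 == target 820  ** MATCH **
Candidate C produces the target root.

Answer: C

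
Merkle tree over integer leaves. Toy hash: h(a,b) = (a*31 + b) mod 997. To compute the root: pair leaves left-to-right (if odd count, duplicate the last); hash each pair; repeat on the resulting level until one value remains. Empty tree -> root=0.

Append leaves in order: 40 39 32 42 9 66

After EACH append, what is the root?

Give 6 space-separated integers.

Answer: 40 282 793 803 211 41

Derivation:
After append 40 (leaves=[40]):
  L0: [40]
  root=40
After append 39 (leaves=[40, 39]):
  L0: [40, 39]
  L1: h(40,39)=(40*31+39)%997=282 -> [282]
  root=282
After append 32 (leaves=[40, 39, 32]):
  L0: [40, 39, 32]
  L1: h(40,39)=(40*31+39)%997=282 h(32,32)=(32*31+32)%997=27 -> [282, 27]
  L2: h(282,27)=(282*31+27)%997=793 -> [793]
  root=793
After append 42 (leaves=[40, 39, 32, 42]):
  L0: [40, 39, 32, 42]
  L1: h(40,39)=(40*31+39)%997=282 h(32,42)=(32*31+42)%997=37 -> [282, 37]
  L2: h(282,37)=(282*31+37)%997=803 -> [803]
  root=803
After append 9 (leaves=[40, 39, 32, 42, 9]):
  L0: [40, 39, 32, 42, 9]
  L1: h(40,39)=(40*31+39)%997=282 h(32,42)=(32*31+42)%997=37 h(9,9)=(9*31+9)%997=288 -> [282, 37, 288]
  L2: h(282,37)=(282*31+37)%997=803 h(288,288)=(288*31+288)%997=243 -> [803, 243]
  L3: h(803,243)=(803*31+243)%997=211 -> [211]
  root=211
After append 66 (leaves=[40, 39, 32, 42, 9, 66]):
  L0: [40, 39, 32, 42, 9, 66]
  L1: h(40,39)=(40*31+39)%997=282 h(32,42)=(32*31+42)%997=37 h(9,66)=(9*31+66)%997=345 -> [282, 37, 345]
  L2: h(282,37)=(282*31+37)%997=803 h(345,345)=(345*31+345)%997=73 -> [803, 73]
  L3: h(803,73)=(803*31+73)%997=41 -> [41]
  root=41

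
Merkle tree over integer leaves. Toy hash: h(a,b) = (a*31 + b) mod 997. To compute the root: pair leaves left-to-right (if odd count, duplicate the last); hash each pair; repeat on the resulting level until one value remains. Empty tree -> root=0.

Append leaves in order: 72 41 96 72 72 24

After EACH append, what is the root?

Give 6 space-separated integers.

After append 72 (leaves=[72]):
  L0: [72]
  root=72
After append 41 (leaves=[72, 41]):
  L0: [72, 41]
  L1: h(72,41)=(72*31+41)%997=279 -> [279]
  root=279
After append 96 (leaves=[72, 41, 96]):
  L0: [72, 41, 96]
  L1: h(72,41)=(72*31+41)%997=279 h(96,96)=(96*31+96)%997=81 -> [279, 81]
  L2: h(279,81)=(279*31+81)%997=754 -> [754]
  root=754
After append 72 (leaves=[72, 41, 96, 72]):
  L0: [72, 41, 96, 72]
  L1: h(72,41)=(72*31+41)%997=279 h(96,72)=(96*31+72)%997=57 -> [279, 57]
  L2: h(279,57)=(279*31+57)%997=730 -> [730]
  root=730
After append 72 (leaves=[72, 41, 96, 72, 72]):
  L0: [72, 41, 96, 72, 72]
  L1: h(72,41)=(72*31+41)%997=279 h(96,72)=(96*31+72)%997=57 h(72,72)=(72*31+72)%997=310 -> [279, 57, 310]
  L2: h(279,57)=(279*31+57)%997=730 h(310,310)=(310*31+310)%997=947 -> [730, 947]
  L3: h(730,947)=(730*31+947)%997=646 -> [646]
  root=646
After append 24 (leaves=[72, 41, 96, 72, 72, 24]):
  L0: [72, 41, 96, 72, 72, 24]
  L1: h(72,41)=(72*31+41)%997=279 h(96,72)=(96*31+72)%997=57 h(72,24)=(72*31+24)%997=262 -> [279, 57, 262]
  L2: h(279,57)=(279*31+57)%997=730 h(262,262)=(262*31+262)%997=408 -> [730, 408]
  L3: h(730,408)=(730*31+408)%997=107 -> [107]
  root=107

Answer: 72 279 754 730 646 107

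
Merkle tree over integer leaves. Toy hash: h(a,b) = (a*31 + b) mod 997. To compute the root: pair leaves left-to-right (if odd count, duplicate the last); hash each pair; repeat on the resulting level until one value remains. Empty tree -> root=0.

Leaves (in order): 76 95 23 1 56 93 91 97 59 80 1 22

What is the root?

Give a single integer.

Answer: 486

Derivation:
L0: [76, 95, 23, 1, 56, 93, 91, 97, 59, 80, 1, 22]
L1: h(76,95)=(76*31+95)%997=457 h(23,1)=(23*31+1)%997=714 h(56,93)=(56*31+93)%997=832 h(91,97)=(91*31+97)%997=924 h(59,80)=(59*31+80)%997=912 h(1,22)=(1*31+22)%997=53 -> [457, 714, 832, 924, 912, 53]
L2: h(457,714)=(457*31+714)%997=923 h(832,924)=(832*31+924)%997=794 h(912,53)=(912*31+53)%997=409 -> [923, 794, 409]
L3: h(923,794)=(923*31+794)%997=494 h(409,409)=(409*31+409)%997=127 -> [494, 127]
L4: h(494,127)=(494*31+127)%997=486 -> [486]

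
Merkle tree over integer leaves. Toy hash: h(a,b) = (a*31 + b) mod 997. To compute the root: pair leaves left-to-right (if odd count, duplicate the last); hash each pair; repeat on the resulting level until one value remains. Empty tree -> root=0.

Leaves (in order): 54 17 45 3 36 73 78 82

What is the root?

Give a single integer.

L0: [54, 17, 45, 3, 36, 73, 78, 82]
L1: h(54,17)=(54*31+17)%997=694 h(45,3)=(45*31+3)%997=401 h(36,73)=(36*31+73)%997=192 h(78,82)=(78*31+82)%997=506 -> [694, 401, 192, 506]
L2: h(694,401)=(694*31+401)%997=978 h(192,506)=(192*31+506)%997=476 -> [978, 476]
L3: h(978,476)=(978*31+476)%997=884 -> [884]

Answer: 884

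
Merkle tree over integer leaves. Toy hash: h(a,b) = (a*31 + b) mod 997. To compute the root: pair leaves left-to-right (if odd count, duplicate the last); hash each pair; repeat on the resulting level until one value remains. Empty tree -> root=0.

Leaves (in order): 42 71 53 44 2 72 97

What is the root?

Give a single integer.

L0: [42, 71, 53, 44, 2, 72, 97]
L1: h(42,71)=(42*31+71)%997=376 h(53,44)=(53*31+44)%997=690 h(2,72)=(2*31+72)%997=134 h(97,97)=(97*31+97)%997=113 -> [376, 690, 134, 113]
L2: h(376,690)=(376*31+690)%997=382 h(134,113)=(134*31+113)%997=279 -> [382, 279]
L3: h(382,279)=(382*31+279)%997=157 -> [157]

Answer: 157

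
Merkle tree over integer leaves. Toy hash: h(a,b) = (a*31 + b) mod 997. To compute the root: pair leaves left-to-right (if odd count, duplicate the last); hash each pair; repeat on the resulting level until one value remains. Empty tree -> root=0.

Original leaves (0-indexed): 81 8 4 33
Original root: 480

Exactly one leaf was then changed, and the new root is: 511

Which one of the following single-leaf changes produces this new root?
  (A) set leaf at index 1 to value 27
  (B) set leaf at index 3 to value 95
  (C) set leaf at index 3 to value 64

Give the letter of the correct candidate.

Original leaves: [81, 8, 4, 33]
Target new root: 511
Try each candidate change and compute the resulting root:
Candidate A: set leaf[1] = 27 -> leaves = [81, 27, 4, 33]
  L0: [81, 27, 4, 33]
  L1: h(81,27)=(81*31+27)%997=544 h(4,33)=(4*31+33)%997=157 -> [544, 157]
  L2: h(544,157)=(544*31+157)%997=72 -> [72]
  root = 72 != target 511
Candidate B: set leaf[3] = 95 -> leaves = [81, 8, 4, 95]
  L0: [81, 8, 4, 95]
  L1: h(81,8)=(81*31+8)%997=525 h(4,95)=(4*31+95)%997=219 -> [525, 219]
  L2: h(525,219)=(525*31+219)%997=542 -> [542]
  root = 542 != target 511
Candidate C: set leaf[3] = 64 -> leaves = [81, 8, 4, 64]
  L0: [81, 8, 4, 64]
  L1: h(81,8)=(81*31+8)%997=525 h(4,64)=(4*31+64)%997=188 -> [525, 188]
  L2: h(525,188)=(525*31+188)%997=511 -> [511]
  root = 511 == target 511  ** MATCH **
Candidate C produces the target root.

Answer: C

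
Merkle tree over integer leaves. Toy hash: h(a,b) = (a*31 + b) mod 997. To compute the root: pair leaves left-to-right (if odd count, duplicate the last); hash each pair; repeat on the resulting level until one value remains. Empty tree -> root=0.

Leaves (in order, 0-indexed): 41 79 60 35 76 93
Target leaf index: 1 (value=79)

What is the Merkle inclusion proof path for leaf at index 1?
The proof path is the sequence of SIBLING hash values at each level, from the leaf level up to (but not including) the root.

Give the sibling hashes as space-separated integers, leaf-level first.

L0 (leaves): [41, 79, 60, 35, 76, 93], target index=1
L1: h(41,79)=(41*31+79)%997=353 [pair 0] h(60,35)=(60*31+35)%997=898 [pair 1] h(76,93)=(76*31+93)%997=455 [pair 2] -> [353, 898, 455]
  Sibling for proof at L0: 41
L2: h(353,898)=(353*31+898)%997=874 [pair 0] h(455,455)=(455*31+455)%997=602 [pair 1] -> [874, 602]
  Sibling for proof at L1: 898
L3: h(874,602)=(874*31+602)%997=777 [pair 0] -> [777]
  Sibling for proof at L2: 602
Root: 777
Proof path (sibling hashes from leaf to root): [41, 898, 602]

Answer: 41 898 602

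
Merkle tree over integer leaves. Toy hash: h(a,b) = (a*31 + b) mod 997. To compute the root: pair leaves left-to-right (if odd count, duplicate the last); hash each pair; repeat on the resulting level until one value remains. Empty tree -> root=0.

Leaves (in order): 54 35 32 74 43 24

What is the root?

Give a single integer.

Answer: 988

Derivation:
L0: [54, 35, 32, 74, 43, 24]
L1: h(54,35)=(54*31+35)%997=712 h(32,74)=(32*31+74)%997=69 h(43,24)=(43*31+24)%997=360 -> [712, 69, 360]
L2: h(712,69)=(712*31+69)%997=207 h(360,360)=(360*31+360)%997=553 -> [207, 553]
L3: h(207,553)=(207*31+553)%997=988 -> [988]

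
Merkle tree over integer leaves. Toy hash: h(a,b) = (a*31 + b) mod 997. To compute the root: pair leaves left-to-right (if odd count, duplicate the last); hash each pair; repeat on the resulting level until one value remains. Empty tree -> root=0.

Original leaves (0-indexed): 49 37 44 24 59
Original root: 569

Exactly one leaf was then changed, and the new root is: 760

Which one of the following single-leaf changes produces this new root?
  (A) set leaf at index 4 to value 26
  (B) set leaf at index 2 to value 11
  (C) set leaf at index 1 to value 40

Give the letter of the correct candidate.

Original leaves: [49, 37, 44, 24, 59]
Target new root: 760
Try each candidate change and compute the resulting root:
Candidate A: set leaf[4] = 26 -> leaves = [49, 37, 44, 24, 26]
  L0: [49, 37, 44, 24, 26]
  L1: h(49,37)=(49*31+37)%997=559 h(44,24)=(44*31+24)%997=391 h(26,26)=(26*31+26)%997=832 -> [559, 391, 832]
  L2: h(559,391)=(559*31+391)%997=771 h(832,832)=(832*31+832)%997=702 -> [771, 702]
  L3: h(771,702)=(771*31+702)%997=675 -> [675]
  root = 675 != target 760
Candidate B: set leaf[2] = 11 -> leaves = [49, 37, 11, 24, 59]
  L0: [49, 37, 11, 24, 59]
  L1: h(49,37)=(49*31+37)%997=559 h(11,24)=(11*31+24)%997=365 h(59,59)=(59*31+59)%997=891 -> [559, 365, 891]
  L2: h(559,365)=(559*31+365)%997=745 h(891,891)=(891*31+891)%997=596 -> [745, 596]
  L3: h(745,596)=(745*31+596)%997=760 -> [760]
  root = 760 == target 760  ** MATCH **
Candidate C: set leaf[1] = 40 -> leaves = [49, 40, 44, 24, 59]
  L0: [49, 40, 44, 24, 59]
  L1: h(49,40)=(49*31+40)%997=562 h(44,24)=(44*31+24)%997=391 h(59,59)=(59*31+59)%997=891 -> [562, 391, 891]
  L2: h(562,391)=(562*31+391)%997=864 h(891,891)=(891*31+891)%997=596 -> [864, 596]
  L3: h(864,596)=(864*31+596)%997=461 -> [461]
  root = 461 != target 760
Candidate B produces the target root.

Answer: B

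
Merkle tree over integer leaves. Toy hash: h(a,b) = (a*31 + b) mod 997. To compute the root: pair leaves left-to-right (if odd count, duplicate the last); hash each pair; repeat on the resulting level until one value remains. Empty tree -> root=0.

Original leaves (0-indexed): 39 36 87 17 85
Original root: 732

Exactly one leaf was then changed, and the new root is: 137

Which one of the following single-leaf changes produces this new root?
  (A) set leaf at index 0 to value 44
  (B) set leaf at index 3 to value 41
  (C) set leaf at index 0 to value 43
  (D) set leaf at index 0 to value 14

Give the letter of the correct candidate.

Answer: A

Derivation:
Original leaves: [39, 36, 87, 17, 85]
Target new root: 137
Try each candidate change and compute the resulting root:
Candidate A: set leaf[0] = 44 -> leaves = [44, 36, 87, 17, 85]
  L0: [44, 36, 87, 17, 85]
  L1: h(44,36)=(44*31+36)%997=403 h(87,17)=(87*31+17)%997=720 h(85,85)=(85*31+85)%997=726 -> [403, 720, 726]
  L2: h(403,720)=(403*31+720)%997=252 h(726,726)=(726*31+726)%997=301 -> [252, 301]
  L3: h(252,301)=(252*31+301)%997=137 -> [137]
  root = 137 == target 137  ** MATCH **
Candidate B: set leaf[3] = 41 -> leaves = [39, 36, 87, 41, 85]
  L0: [39, 36, 87, 41, 85]
  L1: h(39,36)=(39*31+36)%997=248 h(87,41)=(87*31+41)%997=744 h(85,85)=(85*31+85)%997=726 -> [248, 744, 726]
  L2: h(248,744)=(248*31+744)%997=456 h(726,726)=(726*31+726)%997=301 -> [456, 301]
  L3: h(456,301)=(456*31+301)%997=479 -> [479]
  root = 479 != target 137
Candidate C: set leaf[0] = 43 -> leaves = [43, 36, 87, 17, 85]
  L0: [43, 36, 87, 17, 85]
  L1: h(43,36)=(43*31+36)%997=372 h(87,17)=(87*31+17)%997=720 h(85,85)=(85*31+85)%997=726 -> [372, 720, 726]
  L2: h(372,720)=(372*31+720)%997=288 h(726,726)=(726*31+726)%997=301 -> [288, 301]
  L3: h(288,301)=(288*31+301)%997=256 -> [256]
  root = 256 != target 137
Candidate D: set leaf[0] = 14 -> leaves = [14, 36, 87, 17, 85]
  L0: [14, 36, 87, 17, 85]
  L1: h(14,36)=(14*31+36)%997=470 h(87,17)=(87*31+17)%997=720 h(85,85)=(85*31+85)%997=726 -> [470, 720, 726]
  L2: h(470,720)=(470*31+720)%997=335 h(726,726)=(726*31+726)%997=301 -> [335, 301]
  L3: h(335,301)=(335*31+301)%997=716 -> [716]
  root = 716 != target 137
Candidate A produces the target root.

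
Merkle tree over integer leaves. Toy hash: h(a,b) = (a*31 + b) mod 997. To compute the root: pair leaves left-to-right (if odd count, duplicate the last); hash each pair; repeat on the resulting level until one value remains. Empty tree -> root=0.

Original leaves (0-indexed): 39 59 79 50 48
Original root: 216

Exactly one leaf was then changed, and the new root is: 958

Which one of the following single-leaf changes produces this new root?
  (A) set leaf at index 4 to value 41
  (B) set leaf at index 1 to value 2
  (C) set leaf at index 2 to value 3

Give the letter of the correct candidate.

Answer: C

Derivation:
Original leaves: [39, 59, 79, 50, 48]
Target new root: 958
Try each candidate change and compute the resulting root:
Candidate A: set leaf[4] = 41 -> leaves = [39, 59, 79, 50, 41]
  L0: [39, 59, 79, 50, 41]
  L1: h(39,59)=(39*31+59)%997=271 h(79,50)=(79*31+50)%997=505 h(41,41)=(41*31+41)%997=315 -> [271, 505, 315]
  L2: h(271,505)=(271*31+505)%997=930 h(315,315)=(315*31+315)%997=110 -> [930, 110]
  L3: h(930,110)=(930*31+110)%997=27 -> [27]
  root = 27 != target 958
Candidate B: set leaf[1] = 2 -> leaves = [39, 2, 79, 50, 48]
  L0: [39, 2, 79, 50, 48]
  L1: h(39,2)=(39*31+2)%997=214 h(79,50)=(79*31+50)%997=505 h(48,48)=(48*31+48)%997=539 -> [214, 505, 539]
  L2: h(214,505)=(214*31+505)%997=160 h(539,539)=(539*31+539)%997=299 -> [160, 299]
  L3: h(160,299)=(160*31+299)%997=274 -> [274]
  root = 274 != target 958
Candidate C: set leaf[2] = 3 -> leaves = [39, 59, 3, 50, 48]
  L0: [39, 59, 3, 50, 48]
  L1: h(39,59)=(39*31+59)%997=271 h(3,50)=(3*31+50)%997=143 h(48,48)=(48*31+48)%997=539 -> [271, 143, 539]
  L2: h(271,143)=(271*31+143)%997=568 h(539,539)=(539*31+539)%997=299 -> [568, 299]
  L3: h(568,299)=(568*31+299)%997=958 -> [958]
  root = 958 == target 958  ** MATCH **
Candidate C produces the target root.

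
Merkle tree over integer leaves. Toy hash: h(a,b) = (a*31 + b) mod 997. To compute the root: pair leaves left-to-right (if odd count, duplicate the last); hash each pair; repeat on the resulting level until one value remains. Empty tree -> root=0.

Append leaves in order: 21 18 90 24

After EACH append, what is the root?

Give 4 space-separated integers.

Answer: 21 669 688 622

Derivation:
After append 21 (leaves=[21]):
  L0: [21]
  root=21
After append 18 (leaves=[21, 18]):
  L0: [21, 18]
  L1: h(21,18)=(21*31+18)%997=669 -> [669]
  root=669
After append 90 (leaves=[21, 18, 90]):
  L0: [21, 18, 90]
  L1: h(21,18)=(21*31+18)%997=669 h(90,90)=(90*31+90)%997=886 -> [669, 886]
  L2: h(669,886)=(669*31+886)%997=688 -> [688]
  root=688
After append 24 (leaves=[21, 18, 90, 24]):
  L0: [21, 18, 90, 24]
  L1: h(21,18)=(21*31+18)%997=669 h(90,24)=(90*31+24)%997=820 -> [669, 820]
  L2: h(669,820)=(669*31+820)%997=622 -> [622]
  root=622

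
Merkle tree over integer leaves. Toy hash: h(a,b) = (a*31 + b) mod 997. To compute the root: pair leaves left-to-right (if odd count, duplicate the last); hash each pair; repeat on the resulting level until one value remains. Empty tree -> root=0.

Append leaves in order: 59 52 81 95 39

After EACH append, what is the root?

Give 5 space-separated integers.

After append 59 (leaves=[59]):
  L0: [59]
  root=59
After append 52 (leaves=[59, 52]):
  L0: [59, 52]
  L1: h(59,52)=(59*31+52)%997=884 -> [884]
  root=884
After append 81 (leaves=[59, 52, 81]):
  L0: [59, 52, 81]
  L1: h(59,52)=(59*31+52)%997=884 h(81,81)=(81*31+81)%997=598 -> [884, 598]
  L2: h(884,598)=(884*31+598)%997=86 -> [86]
  root=86
After append 95 (leaves=[59, 52, 81, 95]):
  L0: [59, 52, 81, 95]
  L1: h(59,52)=(59*31+52)%997=884 h(81,95)=(81*31+95)%997=612 -> [884, 612]
  L2: h(884,612)=(884*31+612)%997=100 -> [100]
  root=100
After append 39 (leaves=[59, 52, 81, 95, 39]):
  L0: [59, 52, 81, 95, 39]
  L1: h(59,52)=(59*31+52)%997=884 h(81,95)=(81*31+95)%997=612 h(39,39)=(39*31+39)%997=251 -> [884, 612, 251]
  L2: h(884,612)=(884*31+612)%997=100 h(251,251)=(251*31+251)%997=56 -> [100, 56]
  L3: h(100,56)=(100*31+56)%997=165 -> [165]
  root=165

Answer: 59 884 86 100 165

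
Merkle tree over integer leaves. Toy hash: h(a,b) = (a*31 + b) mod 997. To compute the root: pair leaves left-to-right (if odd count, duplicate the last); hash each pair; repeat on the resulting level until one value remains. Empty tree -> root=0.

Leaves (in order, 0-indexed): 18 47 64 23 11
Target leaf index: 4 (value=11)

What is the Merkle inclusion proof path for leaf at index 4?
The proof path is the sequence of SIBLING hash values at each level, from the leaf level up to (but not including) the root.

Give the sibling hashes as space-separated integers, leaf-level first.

Answer: 11 352 822

Derivation:
L0 (leaves): [18, 47, 64, 23, 11], target index=4
L1: h(18,47)=(18*31+47)%997=605 [pair 0] h(64,23)=(64*31+23)%997=13 [pair 1] h(11,11)=(11*31+11)%997=352 [pair 2] -> [605, 13, 352]
  Sibling for proof at L0: 11
L2: h(605,13)=(605*31+13)%997=822 [pair 0] h(352,352)=(352*31+352)%997=297 [pair 1] -> [822, 297]
  Sibling for proof at L1: 352
L3: h(822,297)=(822*31+297)%997=854 [pair 0] -> [854]
  Sibling for proof at L2: 822
Root: 854
Proof path (sibling hashes from leaf to root): [11, 352, 822]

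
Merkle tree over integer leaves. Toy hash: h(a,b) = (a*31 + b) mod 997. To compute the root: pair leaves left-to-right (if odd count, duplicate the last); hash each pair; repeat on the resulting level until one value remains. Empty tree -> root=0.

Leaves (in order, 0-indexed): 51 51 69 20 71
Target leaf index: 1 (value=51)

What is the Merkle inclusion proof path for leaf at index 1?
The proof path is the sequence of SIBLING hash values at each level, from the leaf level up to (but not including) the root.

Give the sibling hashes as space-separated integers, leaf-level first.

L0 (leaves): [51, 51, 69, 20, 71], target index=1
L1: h(51,51)=(51*31+51)%997=635 [pair 0] h(69,20)=(69*31+20)%997=165 [pair 1] h(71,71)=(71*31+71)%997=278 [pair 2] -> [635, 165, 278]
  Sibling for proof at L0: 51
L2: h(635,165)=(635*31+165)%997=907 [pair 0] h(278,278)=(278*31+278)%997=920 [pair 1] -> [907, 920]
  Sibling for proof at L1: 165
L3: h(907,920)=(907*31+920)%997=124 [pair 0] -> [124]
  Sibling for proof at L2: 920
Root: 124
Proof path (sibling hashes from leaf to root): [51, 165, 920]

Answer: 51 165 920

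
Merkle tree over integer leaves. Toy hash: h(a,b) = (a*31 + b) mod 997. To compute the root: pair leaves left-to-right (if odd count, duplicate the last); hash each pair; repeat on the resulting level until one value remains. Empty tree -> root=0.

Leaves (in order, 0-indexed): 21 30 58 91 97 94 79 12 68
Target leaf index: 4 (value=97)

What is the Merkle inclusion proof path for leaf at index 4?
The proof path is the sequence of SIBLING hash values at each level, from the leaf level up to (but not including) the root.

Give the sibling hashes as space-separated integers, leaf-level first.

L0 (leaves): [21, 30, 58, 91, 97, 94, 79, 12, 68], target index=4
L1: h(21,30)=(21*31+30)%997=681 [pair 0] h(58,91)=(58*31+91)%997=892 [pair 1] h(97,94)=(97*31+94)%997=110 [pair 2] h(79,12)=(79*31+12)%997=467 [pair 3] h(68,68)=(68*31+68)%997=182 [pair 4] -> [681, 892, 110, 467, 182]
  Sibling for proof at L0: 94
L2: h(681,892)=(681*31+892)%997=69 [pair 0] h(110,467)=(110*31+467)%997=886 [pair 1] h(182,182)=(182*31+182)%997=839 [pair 2] -> [69, 886, 839]
  Sibling for proof at L1: 467
L3: h(69,886)=(69*31+886)%997=34 [pair 0] h(839,839)=(839*31+839)%997=926 [pair 1] -> [34, 926]
  Sibling for proof at L2: 69
L4: h(34,926)=(34*31+926)%997=983 [pair 0] -> [983]
  Sibling for proof at L3: 926
Root: 983
Proof path (sibling hashes from leaf to root): [94, 467, 69, 926]

Answer: 94 467 69 926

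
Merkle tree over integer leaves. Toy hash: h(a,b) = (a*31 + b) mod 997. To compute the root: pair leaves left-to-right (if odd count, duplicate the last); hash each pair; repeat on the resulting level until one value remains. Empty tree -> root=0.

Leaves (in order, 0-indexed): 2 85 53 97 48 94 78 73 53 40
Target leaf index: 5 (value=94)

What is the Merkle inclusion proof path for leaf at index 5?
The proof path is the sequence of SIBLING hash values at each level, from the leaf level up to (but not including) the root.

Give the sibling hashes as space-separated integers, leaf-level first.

L0 (leaves): [2, 85, 53, 97, 48, 94, 78, 73, 53, 40], target index=5
L1: h(2,85)=(2*31+85)%997=147 [pair 0] h(53,97)=(53*31+97)%997=743 [pair 1] h(48,94)=(48*31+94)%997=585 [pair 2] h(78,73)=(78*31+73)%997=497 [pair 3] h(53,40)=(53*31+40)%997=686 [pair 4] -> [147, 743, 585, 497, 686]
  Sibling for proof at L0: 48
L2: h(147,743)=(147*31+743)%997=315 [pair 0] h(585,497)=(585*31+497)%997=686 [pair 1] h(686,686)=(686*31+686)%997=18 [pair 2] -> [315, 686, 18]
  Sibling for proof at L1: 497
L3: h(315,686)=(315*31+686)%997=481 [pair 0] h(18,18)=(18*31+18)%997=576 [pair 1] -> [481, 576]
  Sibling for proof at L2: 315
L4: h(481,576)=(481*31+576)%997=532 [pair 0] -> [532]
  Sibling for proof at L3: 576
Root: 532
Proof path (sibling hashes from leaf to root): [48, 497, 315, 576]

Answer: 48 497 315 576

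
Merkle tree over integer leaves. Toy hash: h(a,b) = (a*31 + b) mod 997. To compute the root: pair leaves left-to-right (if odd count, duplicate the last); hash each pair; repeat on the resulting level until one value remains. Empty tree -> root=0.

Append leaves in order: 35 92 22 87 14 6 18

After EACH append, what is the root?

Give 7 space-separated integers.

After append 35 (leaves=[35]):
  L0: [35]
  root=35
After append 92 (leaves=[35, 92]):
  L0: [35, 92]
  L1: h(35,92)=(35*31+92)%997=180 -> [180]
  root=180
After append 22 (leaves=[35, 92, 22]):
  L0: [35, 92, 22]
  L1: h(35,92)=(35*31+92)%997=180 h(22,22)=(22*31+22)%997=704 -> [180, 704]
  L2: h(180,704)=(180*31+704)%997=302 -> [302]
  root=302
After append 87 (leaves=[35, 92, 22, 87]):
  L0: [35, 92, 22, 87]
  L1: h(35,92)=(35*31+92)%997=180 h(22,87)=(22*31+87)%997=769 -> [180, 769]
  L2: h(180,769)=(180*31+769)%997=367 -> [367]
  root=367
After append 14 (leaves=[35, 92, 22, 87, 14]):
  L0: [35, 92, 22, 87, 14]
  L1: h(35,92)=(35*31+92)%997=180 h(22,87)=(22*31+87)%997=769 h(14,14)=(14*31+14)%997=448 -> [180, 769, 448]
  L2: h(180,769)=(180*31+769)%997=367 h(448,448)=(448*31+448)%997=378 -> [367, 378]
  L3: h(367,378)=(367*31+378)%997=788 -> [788]
  root=788
After append 6 (leaves=[35, 92, 22, 87, 14, 6]):
  L0: [35, 92, 22, 87, 14, 6]
  L1: h(35,92)=(35*31+92)%997=180 h(22,87)=(22*31+87)%997=769 h(14,6)=(14*31+6)%997=440 -> [180, 769, 440]
  L2: h(180,769)=(180*31+769)%997=367 h(440,440)=(440*31+440)%997=122 -> [367, 122]
  L3: h(367,122)=(367*31+122)%997=532 -> [532]
  root=532
After append 18 (leaves=[35, 92, 22, 87, 14, 6, 18]):
  L0: [35, 92, 22, 87, 14, 6, 18]
  L1: h(35,92)=(35*31+92)%997=180 h(22,87)=(22*31+87)%997=769 h(14,6)=(14*31+6)%997=440 h(18,18)=(18*31+18)%997=576 -> [180, 769, 440, 576]
  L2: h(180,769)=(180*31+769)%997=367 h(440,576)=(440*31+576)%997=258 -> [367, 258]
  L3: h(367,258)=(367*31+258)%997=668 -> [668]
  root=668

Answer: 35 180 302 367 788 532 668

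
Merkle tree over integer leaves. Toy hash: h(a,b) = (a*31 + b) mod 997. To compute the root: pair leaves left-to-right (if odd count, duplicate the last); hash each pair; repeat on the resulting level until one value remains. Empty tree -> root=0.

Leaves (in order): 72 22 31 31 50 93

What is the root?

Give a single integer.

Answer: 190

Derivation:
L0: [72, 22, 31, 31, 50, 93]
L1: h(72,22)=(72*31+22)%997=260 h(31,31)=(31*31+31)%997=992 h(50,93)=(50*31+93)%997=646 -> [260, 992, 646]
L2: h(260,992)=(260*31+992)%997=79 h(646,646)=(646*31+646)%997=732 -> [79, 732]
L3: h(79,732)=(79*31+732)%997=190 -> [190]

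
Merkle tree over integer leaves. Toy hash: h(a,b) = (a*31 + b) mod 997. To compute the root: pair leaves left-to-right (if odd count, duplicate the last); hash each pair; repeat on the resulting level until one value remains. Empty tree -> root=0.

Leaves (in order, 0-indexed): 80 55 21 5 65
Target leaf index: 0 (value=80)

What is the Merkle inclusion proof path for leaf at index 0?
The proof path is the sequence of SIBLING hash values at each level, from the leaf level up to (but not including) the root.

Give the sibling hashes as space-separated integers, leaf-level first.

L0 (leaves): [80, 55, 21, 5, 65], target index=0
L1: h(80,55)=(80*31+55)%997=541 [pair 0] h(21,5)=(21*31+5)%997=656 [pair 1] h(65,65)=(65*31+65)%997=86 [pair 2] -> [541, 656, 86]
  Sibling for proof at L0: 55
L2: h(541,656)=(541*31+656)%997=478 [pair 0] h(86,86)=(86*31+86)%997=758 [pair 1] -> [478, 758]
  Sibling for proof at L1: 656
L3: h(478,758)=(478*31+758)%997=621 [pair 0] -> [621]
  Sibling for proof at L2: 758
Root: 621
Proof path (sibling hashes from leaf to root): [55, 656, 758]

Answer: 55 656 758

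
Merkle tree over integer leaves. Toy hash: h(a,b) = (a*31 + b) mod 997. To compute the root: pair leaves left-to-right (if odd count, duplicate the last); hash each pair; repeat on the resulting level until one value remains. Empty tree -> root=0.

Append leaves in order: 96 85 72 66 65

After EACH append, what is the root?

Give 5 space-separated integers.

After append 96 (leaves=[96]):
  L0: [96]
  root=96
After append 85 (leaves=[96, 85]):
  L0: [96, 85]
  L1: h(96,85)=(96*31+85)%997=70 -> [70]
  root=70
After append 72 (leaves=[96, 85, 72]):
  L0: [96, 85, 72]
  L1: h(96,85)=(96*31+85)%997=70 h(72,72)=(72*31+72)%997=310 -> [70, 310]
  L2: h(70,310)=(70*31+310)%997=486 -> [486]
  root=486
After append 66 (leaves=[96, 85, 72, 66]):
  L0: [96, 85, 72, 66]
  L1: h(96,85)=(96*31+85)%997=70 h(72,66)=(72*31+66)%997=304 -> [70, 304]
  L2: h(70,304)=(70*31+304)%997=480 -> [480]
  root=480
After append 65 (leaves=[96, 85, 72, 66, 65]):
  L0: [96, 85, 72, 66, 65]
  L1: h(96,85)=(96*31+85)%997=70 h(72,66)=(72*31+66)%997=304 h(65,65)=(65*31+65)%997=86 -> [70, 304, 86]
  L2: h(70,304)=(70*31+304)%997=480 h(86,86)=(86*31+86)%997=758 -> [480, 758]
  L3: h(480,758)=(480*31+758)%997=683 -> [683]
  root=683

Answer: 96 70 486 480 683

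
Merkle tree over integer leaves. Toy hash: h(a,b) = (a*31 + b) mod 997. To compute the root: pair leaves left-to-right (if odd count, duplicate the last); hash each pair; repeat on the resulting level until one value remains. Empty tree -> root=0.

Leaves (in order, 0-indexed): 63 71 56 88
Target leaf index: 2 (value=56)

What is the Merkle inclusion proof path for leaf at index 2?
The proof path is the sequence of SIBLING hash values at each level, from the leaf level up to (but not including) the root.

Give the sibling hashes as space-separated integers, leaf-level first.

Answer: 88 30

Derivation:
L0 (leaves): [63, 71, 56, 88], target index=2
L1: h(63,71)=(63*31+71)%997=30 [pair 0] h(56,88)=(56*31+88)%997=827 [pair 1] -> [30, 827]
  Sibling for proof at L0: 88
L2: h(30,827)=(30*31+827)%997=760 [pair 0] -> [760]
  Sibling for proof at L1: 30
Root: 760
Proof path (sibling hashes from leaf to root): [88, 30]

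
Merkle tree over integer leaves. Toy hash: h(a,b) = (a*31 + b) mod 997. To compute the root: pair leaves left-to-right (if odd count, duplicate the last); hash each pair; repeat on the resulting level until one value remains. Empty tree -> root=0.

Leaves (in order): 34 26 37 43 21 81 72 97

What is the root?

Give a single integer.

Answer: 100

Derivation:
L0: [34, 26, 37, 43, 21, 81, 72, 97]
L1: h(34,26)=(34*31+26)%997=83 h(37,43)=(37*31+43)%997=193 h(21,81)=(21*31+81)%997=732 h(72,97)=(72*31+97)%997=335 -> [83, 193, 732, 335]
L2: h(83,193)=(83*31+193)%997=772 h(732,335)=(732*31+335)%997=96 -> [772, 96]
L3: h(772,96)=(772*31+96)%997=100 -> [100]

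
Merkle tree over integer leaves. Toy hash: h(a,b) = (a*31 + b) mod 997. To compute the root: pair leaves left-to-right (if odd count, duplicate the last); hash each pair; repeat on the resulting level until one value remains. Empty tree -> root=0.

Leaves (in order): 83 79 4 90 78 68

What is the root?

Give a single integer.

L0: [83, 79, 4, 90, 78, 68]
L1: h(83,79)=(83*31+79)%997=658 h(4,90)=(4*31+90)%997=214 h(78,68)=(78*31+68)%997=492 -> [658, 214, 492]
L2: h(658,214)=(658*31+214)%997=672 h(492,492)=(492*31+492)%997=789 -> [672, 789]
L3: h(672,789)=(672*31+789)%997=684 -> [684]

Answer: 684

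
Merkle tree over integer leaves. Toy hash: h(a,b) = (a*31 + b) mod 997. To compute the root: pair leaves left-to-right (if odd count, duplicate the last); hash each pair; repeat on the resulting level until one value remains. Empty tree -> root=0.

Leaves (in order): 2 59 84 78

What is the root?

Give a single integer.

L0: [2, 59, 84, 78]
L1: h(2,59)=(2*31+59)%997=121 h(84,78)=(84*31+78)%997=688 -> [121, 688]
L2: h(121,688)=(121*31+688)%997=451 -> [451]

Answer: 451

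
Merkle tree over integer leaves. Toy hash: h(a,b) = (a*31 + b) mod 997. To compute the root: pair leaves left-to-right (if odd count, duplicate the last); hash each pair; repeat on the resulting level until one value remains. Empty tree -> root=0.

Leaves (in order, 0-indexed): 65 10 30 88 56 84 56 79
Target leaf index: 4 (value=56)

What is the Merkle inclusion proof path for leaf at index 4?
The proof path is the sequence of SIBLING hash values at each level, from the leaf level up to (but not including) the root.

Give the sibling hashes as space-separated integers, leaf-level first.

L0 (leaves): [65, 10, 30, 88, 56, 84, 56, 79], target index=4
L1: h(65,10)=(65*31+10)%997=31 [pair 0] h(30,88)=(30*31+88)%997=21 [pair 1] h(56,84)=(56*31+84)%997=823 [pair 2] h(56,79)=(56*31+79)%997=818 [pair 3] -> [31, 21, 823, 818]
  Sibling for proof at L0: 84
L2: h(31,21)=(31*31+21)%997=982 [pair 0] h(823,818)=(823*31+818)%997=409 [pair 1] -> [982, 409]
  Sibling for proof at L1: 818
L3: h(982,409)=(982*31+409)%997=941 [pair 0] -> [941]
  Sibling for proof at L2: 982
Root: 941
Proof path (sibling hashes from leaf to root): [84, 818, 982]

Answer: 84 818 982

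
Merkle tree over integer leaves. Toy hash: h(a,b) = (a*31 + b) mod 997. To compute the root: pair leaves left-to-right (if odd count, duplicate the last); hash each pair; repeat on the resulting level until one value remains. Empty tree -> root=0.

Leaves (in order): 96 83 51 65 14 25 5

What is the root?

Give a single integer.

L0: [96, 83, 51, 65, 14, 25, 5]
L1: h(96,83)=(96*31+83)%997=68 h(51,65)=(51*31+65)%997=649 h(14,25)=(14*31+25)%997=459 h(5,5)=(5*31+5)%997=160 -> [68, 649, 459, 160]
L2: h(68,649)=(68*31+649)%997=763 h(459,160)=(459*31+160)%997=431 -> [763, 431]
L3: h(763,431)=(763*31+431)%997=156 -> [156]

Answer: 156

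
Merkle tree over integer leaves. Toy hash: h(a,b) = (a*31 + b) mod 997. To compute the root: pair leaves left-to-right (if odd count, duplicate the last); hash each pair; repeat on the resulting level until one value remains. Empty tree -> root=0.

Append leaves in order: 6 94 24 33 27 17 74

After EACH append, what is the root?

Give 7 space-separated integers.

Answer: 6 280 475 484 778 458 975

Derivation:
After append 6 (leaves=[6]):
  L0: [6]
  root=6
After append 94 (leaves=[6, 94]):
  L0: [6, 94]
  L1: h(6,94)=(6*31+94)%997=280 -> [280]
  root=280
After append 24 (leaves=[6, 94, 24]):
  L0: [6, 94, 24]
  L1: h(6,94)=(6*31+94)%997=280 h(24,24)=(24*31+24)%997=768 -> [280, 768]
  L2: h(280,768)=(280*31+768)%997=475 -> [475]
  root=475
After append 33 (leaves=[6, 94, 24, 33]):
  L0: [6, 94, 24, 33]
  L1: h(6,94)=(6*31+94)%997=280 h(24,33)=(24*31+33)%997=777 -> [280, 777]
  L2: h(280,777)=(280*31+777)%997=484 -> [484]
  root=484
After append 27 (leaves=[6, 94, 24, 33, 27]):
  L0: [6, 94, 24, 33, 27]
  L1: h(6,94)=(6*31+94)%997=280 h(24,33)=(24*31+33)%997=777 h(27,27)=(27*31+27)%997=864 -> [280, 777, 864]
  L2: h(280,777)=(280*31+777)%997=484 h(864,864)=(864*31+864)%997=729 -> [484, 729]
  L3: h(484,729)=(484*31+729)%997=778 -> [778]
  root=778
After append 17 (leaves=[6, 94, 24, 33, 27, 17]):
  L0: [6, 94, 24, 33, 27, 17]
  L1: h(6,94)=(6*31+94)%997=280 h(24,33)=(24*31+33)%997=777 h(27,17)=(27*31+17)%997=854 -> [280, 777, 854]
  L2: h(280,777)=(280*31+777)%997=484 h(854,854)=(854*31+854)%997=409 -> [484, 409]
  L3: h(484,409)=(484*31+409)%997=458 -> [458]
  root=458
After append 74 (leaves=[6, 94, 24, 33, 27, 17, 74]):
  L0: [6, 94, 24, 33, 27, 17, 74]
  L1: h(6,94)=(6*31+94)%997=280 h(24,33)=(24*31+33)%997=777 h(27,17)=(27*31+17)%997=854 h(74,74)=(74*31+74)%997=374 -> [280, 777, 854, 374]
  L2: h(280,777)=(280*31+777)%997=484 h(854,374)=(854*31+374)%997=926 -> [484, 926]
  L3: h(484,926)=(484*31+926)%997=975 -> [975]
  root=975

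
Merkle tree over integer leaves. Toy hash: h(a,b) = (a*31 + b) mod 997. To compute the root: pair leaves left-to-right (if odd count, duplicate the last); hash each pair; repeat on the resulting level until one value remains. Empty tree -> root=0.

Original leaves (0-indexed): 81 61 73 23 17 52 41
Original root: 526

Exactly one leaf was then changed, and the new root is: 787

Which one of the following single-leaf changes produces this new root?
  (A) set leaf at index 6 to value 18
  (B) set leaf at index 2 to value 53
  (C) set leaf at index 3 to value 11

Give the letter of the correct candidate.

Answer: A

Derivation:
Original leaves: [81, 61, 73, 23, 17, 52, 41]
Target new root: 787
Try each candidate change and compute the resulting root:
Candidate A: set leaf[6] = 18 -> leaves = [81, 61, 73, 23, 17, 52, 18]
  L0: [81, 61, 73, 23, 17, 52, 18]
  L1: h(81,61)=(81*31+61)%997=578 h(73,23)=(73*31+23)%997=292 h(17,52)=(17*31+52)%997=579 h(18,18)=(18*31+18)%997=576 -> [578, 292, 579, 576]
  L2: h(578,292)=(578*31+292)%997=264 h(579,576)=(579*31+576)%997=579 -> [264, 579]
  L3: h(264,579)=(264*31+579)%997=787 -> [787]
  root = 787 == target 787  ** MATCH **
Candidate B: set leaf[2] = 53 -> leaves = [81, 61, 53, 23, 17, 52, 41]
  L0: [81, 61, 53, 23, 17, 52, 41]
  L1: h(81,61)=(81*31+61)%997=578 h(53,23)=(53*31+23)%997=669 h(17,52)=(17*31+52)%997=579 h(41,41)=(41*31+41)%997=315 -> [578, 669, 579, 315]
  L2: h(578,669)=(578*31+669)%997=641 h(579,315)=(579*31+315)%997=318 -> [641, 318]
  L3: h(641,318)=(641*31+318)%997=249 -> [249]
  root = 249 != target 787
Candidate C: set leaf[3] = 11 -> leaves = [81, 61, 73, 11, 17, 52, 41]
  L0: [81, 61, 73, 11, 17, 52, 41]
  L1: h(81,61)=(81*31+61)%997=578 h(73,11)=(73*31+11)%997=280 h(17,52)=(17*31+52)%997=579 h(41,41)=(41*31+41)%997=315 -> [578, 280, 579, 315]
  L2: h(578,280)=(578*31+280)%997=252 h(579,315)=(579*31+315)%997=318 -> [252, 318]
  L3: h(252,318)=(252*31+318)%997=154 -> [154]
  root = 154 != target 787
Candidate A produces the target root.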